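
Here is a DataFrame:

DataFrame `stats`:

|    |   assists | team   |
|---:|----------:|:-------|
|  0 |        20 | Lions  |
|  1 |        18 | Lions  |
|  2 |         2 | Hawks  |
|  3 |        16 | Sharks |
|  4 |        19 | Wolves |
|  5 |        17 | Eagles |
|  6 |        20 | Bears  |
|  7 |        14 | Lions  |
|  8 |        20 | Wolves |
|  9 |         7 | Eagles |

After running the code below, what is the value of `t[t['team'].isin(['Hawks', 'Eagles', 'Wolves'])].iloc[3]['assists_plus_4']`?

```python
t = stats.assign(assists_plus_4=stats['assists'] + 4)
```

add column assists_plus_4 = stats['assists'] + 4:
   assists    team  assists_plus_4
0       20   Lions              24
1       18   Lions              22
2        2   Hawks               6
3       16  Sharks              20
4       19  Wolves              23
5       17  Eagles              21
6       20   Bears              24
7       14   Lions              18
8       20  Wolves              24
9        7  Eagles              11
filter rows where team in ['Hawks', 'Eagles', 'Wolves']:
   assists    team  assists_plus_4
2        2   Hawks               6
4       19  Wolves              23
5       17  Eagles              21
8       20  Wolves              24
9        7  Eagles              11
Hence 24.

24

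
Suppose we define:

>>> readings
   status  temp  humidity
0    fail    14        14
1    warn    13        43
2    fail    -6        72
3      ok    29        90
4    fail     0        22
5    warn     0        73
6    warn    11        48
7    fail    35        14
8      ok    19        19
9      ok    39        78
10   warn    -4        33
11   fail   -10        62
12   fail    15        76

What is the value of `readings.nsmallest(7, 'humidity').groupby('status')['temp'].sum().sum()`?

take 7 rows with smallest humidity:
   status  temp  humidity
0    fail    14        14
7    fail    35        14
8      ok    19        19
4    fail     0        22
10   warn    -4        33
1    warn    13        43
6    warn    11        48
group by status, sum of temp:
status
fail    49
ok      19
warn    20
Name: temp, dtype: int64

88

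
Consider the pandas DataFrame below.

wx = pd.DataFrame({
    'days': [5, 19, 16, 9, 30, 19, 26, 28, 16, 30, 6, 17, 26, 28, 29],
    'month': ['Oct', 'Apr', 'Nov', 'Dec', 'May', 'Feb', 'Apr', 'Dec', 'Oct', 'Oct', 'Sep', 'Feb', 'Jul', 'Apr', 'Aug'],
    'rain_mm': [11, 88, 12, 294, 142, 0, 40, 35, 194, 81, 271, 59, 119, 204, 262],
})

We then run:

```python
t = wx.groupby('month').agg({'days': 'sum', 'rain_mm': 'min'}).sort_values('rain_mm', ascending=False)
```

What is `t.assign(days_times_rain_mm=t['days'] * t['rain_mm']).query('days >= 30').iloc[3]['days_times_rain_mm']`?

561

group by month: sum(days), min(rain_mm):
       days  rain_mm
month               
Apr      73       40
Aug      29      262
Dec      37       35
Feb      36        0
Jul      26      119
May      30      142
Nov      16       12
Oct      51       11
Sep       6      271
sort by rain_mm descending:
       days  rain_mm
month               
Sep       6      271
Aug      29      262
May      30      142
Jul      26      119
Apr      73       40
Dec      37       35
Nov      16       12
Oct      51       11
Feb      36        0
add column days_times_rain_mm = t['days'] * t['rain_mm']:
       days  rain_mm  days_times_rain_mm
month                                   
Sep       6      271                1626
Aug      29      262                7598
May      30      142                4260
Jul      26      119                3094
Apr      73       40                2920
Dec      37       35                1295
Nov      16       12                 192
Oct      51       11                 561
Feb      36        0                   0
filter rows where days >= 30:
       days  rain_mm  days_times_rain_mm
month                                   
May      30      142                4260
Apr      73       40                2920
Dec      37       35                1295
Oct      51       11                 561
Feb      36        0                   0
Finally, value at position 3, column 'days_times_rain_mm' = 561.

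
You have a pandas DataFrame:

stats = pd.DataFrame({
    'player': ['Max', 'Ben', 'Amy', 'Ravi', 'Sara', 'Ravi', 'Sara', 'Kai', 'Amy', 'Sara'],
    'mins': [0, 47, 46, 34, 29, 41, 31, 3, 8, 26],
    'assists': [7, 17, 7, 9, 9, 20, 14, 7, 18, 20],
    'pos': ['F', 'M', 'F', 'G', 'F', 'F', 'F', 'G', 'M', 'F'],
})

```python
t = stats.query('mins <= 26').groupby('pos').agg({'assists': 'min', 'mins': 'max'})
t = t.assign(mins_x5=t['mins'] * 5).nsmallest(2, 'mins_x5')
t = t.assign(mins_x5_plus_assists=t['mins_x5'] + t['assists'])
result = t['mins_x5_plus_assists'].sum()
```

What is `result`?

filter rows where mins <= 26:
  player  mins  assists pos
0    Max     0        7   F
7    Kai     3        7   G
8    Amy     8       18   M
9   Sara    26       20   F
group by pos: min(assists), max(mins):
     assists  mins
pos               
F          7    26
G          7     3
M         18     8
add column mins_x5 = t['mins'] * 5:
     assists  mins  mins_x5
pos                        
F          7    26      130
G          7     3       15
M         18     8       40
take 2 rows with smallest mins_x5:
     assists  mins  mins_x5
pos                        
G          7     3       15
M         18     8       40
add column mins_x5_plus_assists = t['mins_x5'] + t['assists']:
     assists  mins  mins_x5  mins_x5_plus_assists
pos                                              
G          7     3       15                    22
M         18     8       40                    58
Finally, sum of column 'mins_x5_plus_assists' = 80.

80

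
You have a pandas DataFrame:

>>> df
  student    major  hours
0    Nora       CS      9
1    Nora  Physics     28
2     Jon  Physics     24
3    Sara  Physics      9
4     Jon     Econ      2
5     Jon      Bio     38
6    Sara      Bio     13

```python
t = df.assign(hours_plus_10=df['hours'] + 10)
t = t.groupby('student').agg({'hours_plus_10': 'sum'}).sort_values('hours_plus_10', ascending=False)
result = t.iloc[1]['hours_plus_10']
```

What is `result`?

57

add column hours_plus_10 = df['hours'] + 10:
  student    major  hours  hours_plus_10
0    Nora       CS      9             19
1    Nora  Physics     28             38
2     Jon  Physics     24             34
3    Sara  Physics      9             19
4     Jon     Econ      2             12
5     Jon      Bio     38             48
6    Sara      Bio     13             23
group by student, sum of hours_plus_10:
         hours_plus_10
student               
Jon                 94
Nora                57
Sara                42
sort by hours_plus_10 descending:
         hours_plus_10
student               
Jon                 94
Nora                57
Sara                42
Finally, value at position 1, column 'hours_plus_10' = 57.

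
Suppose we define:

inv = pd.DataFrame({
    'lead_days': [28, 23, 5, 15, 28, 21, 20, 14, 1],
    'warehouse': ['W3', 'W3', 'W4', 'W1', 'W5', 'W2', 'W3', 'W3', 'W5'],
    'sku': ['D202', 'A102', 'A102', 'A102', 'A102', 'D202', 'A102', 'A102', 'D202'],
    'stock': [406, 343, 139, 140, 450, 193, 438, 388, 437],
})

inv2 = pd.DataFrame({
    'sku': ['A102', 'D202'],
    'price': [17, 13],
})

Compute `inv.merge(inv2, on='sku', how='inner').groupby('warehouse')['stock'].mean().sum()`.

1309.25

merge on 'sku' (how='inner') → 9 rows:
   lead_days warehouse   sku  stock  price
0         28        W3  D202    406     13
1         23        W3  A102    343     17
2          5        W4  A102    139     17
3         15        W1  A102    140     17
4         28        W5  A102    450     17
5         21        W2  D202    193     13
6         20        W3  A102    438     17
7         14        W3  A102    388     17
8          1        W5  D202    437     13
group by warehouse, mean of stock:
warehouse
W1    140.00
W2    193.00
W3    393.75
W4    139.00
W5    443.50
Name: stock, dtype: float64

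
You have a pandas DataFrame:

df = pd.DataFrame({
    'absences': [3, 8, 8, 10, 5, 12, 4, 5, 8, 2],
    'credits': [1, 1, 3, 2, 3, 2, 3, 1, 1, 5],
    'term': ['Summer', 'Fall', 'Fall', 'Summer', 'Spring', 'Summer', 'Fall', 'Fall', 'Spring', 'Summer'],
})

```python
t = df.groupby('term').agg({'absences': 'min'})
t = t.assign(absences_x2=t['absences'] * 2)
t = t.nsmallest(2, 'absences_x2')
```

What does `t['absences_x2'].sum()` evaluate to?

12

group by term, min of absences:
        absences
term            
Fall           4
Spring         5
Summer         2
add column absences_x2 = t['absences'] * 2:
        absences  absences_x2
term                         
Fall           4            8
Spring         5           10
Summer         2            4
take 2 rows with smallest absences_x2:
        absences  absences_x2
term                         
Summer         2            4
Fall           4            8
Then the sum of column 'absences_x2': 12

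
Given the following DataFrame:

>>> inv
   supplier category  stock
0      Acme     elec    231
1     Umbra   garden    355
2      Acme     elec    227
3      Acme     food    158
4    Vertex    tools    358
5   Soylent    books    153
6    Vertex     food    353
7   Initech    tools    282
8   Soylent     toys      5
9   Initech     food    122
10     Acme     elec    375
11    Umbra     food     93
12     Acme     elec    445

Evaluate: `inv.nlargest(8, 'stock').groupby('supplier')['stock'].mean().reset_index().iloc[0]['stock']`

take 8 rows with largest stock:
   supplier category  stock
12     Acme     elec    445
10     Acme     elec    375
4    Vertex    tools    358
1     Umbra   garden    355
6    Vertex     food    353
7   Initech    tools    282
0      Acme     elec    231
2      Acme     elec    227
group by supplier, mean of stock:
supplier
Acme       319.5
Initech    282.0
Umbra      355.0
Vertex     355.5
Name: stock, dtype: float64
reset_index():
  supplier  stock
0     Acme  319.5
1  Initech  282.0
2    Umbra  355.0
3   Vertex  355.5
Reading off the value at position 0, column 'stock', we get 319.5.

319.5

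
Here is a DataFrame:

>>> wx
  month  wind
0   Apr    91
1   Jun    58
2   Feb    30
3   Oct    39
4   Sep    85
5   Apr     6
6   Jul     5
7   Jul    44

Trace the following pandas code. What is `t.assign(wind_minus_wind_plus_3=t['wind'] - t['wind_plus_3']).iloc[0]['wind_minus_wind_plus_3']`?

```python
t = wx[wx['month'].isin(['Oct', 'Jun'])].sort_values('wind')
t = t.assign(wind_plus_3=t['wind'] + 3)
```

filter rows where month in ['Oct', 'Jun']:
  month  wind
1   Jun    58
3   Oct    39
sort by wind:
  month  wind
3   Oct    39
1   Jun    58
add column wind_plus_3 = t['wind'] + 3:
  month  wind  wind_plus_3
3   Oct    39           42
1   Jun    58           61
add column wind_minus_wind_plus_3 = t['wind'] - t['wind_plus_3']:
  month  wind  wind_plus_3  wind_minus_wind_plus_3
3   Oct    39           42                      -3
1   Jun    58           61                      -3

-3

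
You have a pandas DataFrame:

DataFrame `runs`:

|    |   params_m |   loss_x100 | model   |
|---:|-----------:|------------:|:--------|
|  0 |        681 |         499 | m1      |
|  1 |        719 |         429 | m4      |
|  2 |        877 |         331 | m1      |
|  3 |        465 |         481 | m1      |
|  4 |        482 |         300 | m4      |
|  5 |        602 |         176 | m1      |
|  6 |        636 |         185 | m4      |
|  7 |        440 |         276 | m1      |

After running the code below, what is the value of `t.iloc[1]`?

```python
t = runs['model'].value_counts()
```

value_counts of model:
model
m1    5
m4    3
Name: count, dtype: int64
The value at position 1 is 3.

3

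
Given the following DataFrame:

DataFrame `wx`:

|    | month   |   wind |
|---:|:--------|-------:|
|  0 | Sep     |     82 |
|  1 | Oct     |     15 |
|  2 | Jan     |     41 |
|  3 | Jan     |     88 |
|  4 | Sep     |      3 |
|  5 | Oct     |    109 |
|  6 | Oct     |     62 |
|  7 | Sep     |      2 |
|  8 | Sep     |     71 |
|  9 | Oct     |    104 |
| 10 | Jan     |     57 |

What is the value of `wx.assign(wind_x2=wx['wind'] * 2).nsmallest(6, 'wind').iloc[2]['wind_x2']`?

add column wind_x2 = wx['wind'] * 2:
   month  wind  wind_x2
0    Sep    82      164
1    Oct    15       30
2    Jan    41       82
3    Jan    88      176
4    Sep     3        6
5    Oct   109      218
6    Oct    62      124
7    Sep     2        4
8    Sep    71      142
9    Oct   104      208
10   Jan    57      114
take 6 rows with smallest wind:
   month  wind  wind_x2
7    Sep     2        4
4    Sep     3        6
1    Oct    15       30
2    Jan    41       82
10   Jan    57      114
6    Oct    62      124
The value at position 2, column 'wind_x2' is 30.

30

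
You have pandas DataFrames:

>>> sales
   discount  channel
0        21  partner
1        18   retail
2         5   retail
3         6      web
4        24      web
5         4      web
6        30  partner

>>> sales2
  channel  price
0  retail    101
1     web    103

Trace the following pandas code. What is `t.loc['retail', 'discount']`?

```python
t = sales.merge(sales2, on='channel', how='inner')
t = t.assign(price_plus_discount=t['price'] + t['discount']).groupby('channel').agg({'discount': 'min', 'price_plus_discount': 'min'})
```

5

merge on 'channel' (how='inner') → 5 rows:
   discount channel  price
0        18  retail    101
1         5  retail    101
2         6     web    103
3        24     web    103
4         4     web    103
add column price_plus_discount = t['price'] + t['discount']:
   discount channel  price  price_plus_discount
0        18  retail    101                  119
1         5  retail    101                  106
2         6     web    103                  109
3        24     web    103                  127
4         4     web    103                  107
group by channel: min(discount), min(price_plus_discount):
         discount  price_plus_discount
channel                               
retail          5                  106
web             4                  107
Taking the value at row 'retail', column 'discount' gives 5.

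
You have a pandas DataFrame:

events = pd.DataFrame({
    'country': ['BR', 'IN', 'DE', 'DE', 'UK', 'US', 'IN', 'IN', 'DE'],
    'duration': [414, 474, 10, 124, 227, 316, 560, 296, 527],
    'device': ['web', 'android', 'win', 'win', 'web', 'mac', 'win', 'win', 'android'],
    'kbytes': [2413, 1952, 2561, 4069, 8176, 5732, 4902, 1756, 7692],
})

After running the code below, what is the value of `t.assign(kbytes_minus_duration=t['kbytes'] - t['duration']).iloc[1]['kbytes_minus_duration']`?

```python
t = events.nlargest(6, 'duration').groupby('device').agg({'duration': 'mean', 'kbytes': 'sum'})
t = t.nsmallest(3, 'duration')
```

1999.0

take 6 rows with largest duration:
  country  duration   device  kbytes
6      IN       560      win    4902
8      DE       527  android    7692
1      IN       474  android    1952
0      BR       414      web    2413
5      US       316      mac    5732
7      IN       296      win    1756
group by device: mean(duration), sum(kbytes):
         duration  kbytes
device                   
android     500.5    9644
mac         316.0    5732
web         414.0    2413
win         428.0    6658
take 3 rows with smallest duration:
        duration  kbytes
device                  
mac        316.0    5732
web        414.0    2413
win        428.0    6658
add column kbytes_minus_duration = t['kbytes'] - t['duration']:
        duration  kbytes  kbytes_minus_duration
device                                         
mac        316.0    5732                 5416.0
web        414.0    2413                 1999.0
win        428.0    6658                 6230.0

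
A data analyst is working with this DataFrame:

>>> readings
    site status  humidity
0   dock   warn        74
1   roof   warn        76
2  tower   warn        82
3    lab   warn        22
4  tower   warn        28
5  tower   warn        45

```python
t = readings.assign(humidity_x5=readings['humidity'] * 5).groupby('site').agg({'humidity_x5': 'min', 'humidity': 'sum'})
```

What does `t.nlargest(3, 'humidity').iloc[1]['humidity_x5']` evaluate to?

380

add column humidity_x5 = readings['humidity'] * 5:
    site status  humidity  humidity_x5
0   dock   warn        74          370
1   roof   warn        76          380
2  tower   warn        82          410
3    lab   warn        22          110
4  tower   warn        28          140
5  tower   warn        45          225
group by site: min(humidity_x5), sum(humidity):
       humidity_x5  humidity
site                        
dock           370        74
lab            110        22
roof           380        76
tower          140       155
take 3 rows with largest humidity:
       humidity_x5  humidity
site                        
tower          140       155
roof           380        76
dock           370        74
Finally, value at position 1, column 'humidity_x5' = 380.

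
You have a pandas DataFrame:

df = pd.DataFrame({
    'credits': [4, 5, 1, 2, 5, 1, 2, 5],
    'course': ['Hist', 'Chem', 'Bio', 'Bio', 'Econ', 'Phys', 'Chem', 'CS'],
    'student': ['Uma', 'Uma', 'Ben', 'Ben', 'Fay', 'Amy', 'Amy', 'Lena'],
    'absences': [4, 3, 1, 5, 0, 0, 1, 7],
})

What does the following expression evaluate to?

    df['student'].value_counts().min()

value_counts of student:
student
Uma     2
Ben     2
Amy     2
Fay     1
Lena    1
Name: count, dtype: int64
Then the min of the resulting series: 1

1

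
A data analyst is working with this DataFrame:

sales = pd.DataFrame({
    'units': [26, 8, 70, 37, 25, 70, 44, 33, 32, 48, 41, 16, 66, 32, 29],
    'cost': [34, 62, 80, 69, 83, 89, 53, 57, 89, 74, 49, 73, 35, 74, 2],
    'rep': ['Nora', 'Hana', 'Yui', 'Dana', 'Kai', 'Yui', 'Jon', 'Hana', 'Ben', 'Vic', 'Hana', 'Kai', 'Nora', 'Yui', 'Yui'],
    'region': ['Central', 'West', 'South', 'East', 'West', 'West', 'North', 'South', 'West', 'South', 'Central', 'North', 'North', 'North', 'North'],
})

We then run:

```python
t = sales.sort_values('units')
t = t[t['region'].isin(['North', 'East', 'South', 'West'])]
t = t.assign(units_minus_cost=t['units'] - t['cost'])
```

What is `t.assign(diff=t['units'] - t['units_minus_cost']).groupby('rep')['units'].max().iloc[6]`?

48

sort by units:
    units  cost   rep   region
1       8    62  Hana     West
11     16    73   Kai    North
4      25    83   Kai     West
0      26    34  Nora  Central
14     29     2   Yui    North
8      32    89   Ben     West
13     32    74   Yui    North
7      33    57  Hana    South
3      37    69  Dana     East
10     41    49  Hana  Central
6      44    53   Jon    North
9      48    74   Vic    South
12     66    35  Nora    North
2      70    80   Yui    South
5      70    89   Yui     West
filter rows where region in ['North', 'East', 'South', 'West']:
    units  cost   rep region
1       8    62  Hana   West
11     16    73   Kai  North
4      25    83   Kai   West
14     29     2   Yui  North
8      32    89   Ben   West
13     32    74   Yui  North
7      33    57  Hana  South
3      37    69  Dana   East
6      44    53   Jon  North
9      48    74   Vic  South
12     66    35  Nora  North
2      70    80   Yui  South
5      70    89   Yui   West
add column units_minus_cost = t['units'] - t['cost']:
    units  cost   rep region  units_minus_cost
1       8    62  Hana   West               -54
11     16    73   Kai  North               -57
4      25    83   Kai   West               -58
14     29     2   Yui  North                27
8      32    89   Ben   West               -57
13     32    74   Yui  North               -42
7      33    57  Hana  South               -24
3      37    69  Dana   East               -32
6      44    53   Jon  North                -9
9      48    74   Vic  South               -26
12     66    35  Nora  North                31
2      70    80   Yui  South               -10
5      70    89   Yui   West               -19
add column diff = t['units'] - t['units_minus_cost']:
    units  cost   rep region  units_minus_cost  diff
1       8    62  Hana   West               -54    62
11     16    73   Kai  North               -57    73
4      25    83   Kai   West               -58    83
14     29     2   Yui  North                27     2
8      32    89   Ben   West               -57    89
13     32    74   Yui  North               -42    74
7      33    57  Hana  South               -24    57
3      37    69  Dana   East               -32    69
6      44    53   Jon  North                -9    53
9      48    74   Vic  South               -26    74
12     66    35  Nora  North                31    35
2      70    80   Yui  South               -10    80
5      70    89   Yui   West               -19    89
group by rep, max of units:
rep
Ben     32
Dana    37
Hana    33
Jon     44
Kai     25
Nora    66
Vic     48
Yui     70
Name: units, dtype: int64
Then the value at position 6: 48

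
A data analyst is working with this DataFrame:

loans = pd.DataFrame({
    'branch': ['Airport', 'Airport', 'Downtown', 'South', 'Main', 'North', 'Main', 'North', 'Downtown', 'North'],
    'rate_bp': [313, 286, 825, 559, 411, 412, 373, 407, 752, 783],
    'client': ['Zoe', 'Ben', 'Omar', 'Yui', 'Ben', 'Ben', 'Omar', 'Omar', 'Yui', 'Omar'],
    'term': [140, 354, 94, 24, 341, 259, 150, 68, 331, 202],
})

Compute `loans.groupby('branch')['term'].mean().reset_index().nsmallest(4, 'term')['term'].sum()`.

group by branch, mean of term:
branch
Airport     247.000000
Downtown    212.500000
Main        245.500000
North       176.333333
South        24.000000
Name: term, dtype: float64
reset_index():
     branch        term
0   Airport  247.000000
1  Downtown  212.500000
2      Main  245.500000
3     North  176.333333
4     South   24.000000
take 4 rows with smallest term:
     branch        term
4     South   24.000000
3     North  176.333333
1  Downtown  212.500000
2      Main  245.500000
The sum of column 'term' is 658.333333333.

658.333333333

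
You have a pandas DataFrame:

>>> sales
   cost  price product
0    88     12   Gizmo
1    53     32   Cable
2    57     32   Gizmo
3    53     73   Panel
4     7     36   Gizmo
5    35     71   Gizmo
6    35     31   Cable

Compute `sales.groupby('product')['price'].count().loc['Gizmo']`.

group by product, count of price:
product
Cable    2
Gizmo    4
Panel    1
Name: price, dtype: int64

4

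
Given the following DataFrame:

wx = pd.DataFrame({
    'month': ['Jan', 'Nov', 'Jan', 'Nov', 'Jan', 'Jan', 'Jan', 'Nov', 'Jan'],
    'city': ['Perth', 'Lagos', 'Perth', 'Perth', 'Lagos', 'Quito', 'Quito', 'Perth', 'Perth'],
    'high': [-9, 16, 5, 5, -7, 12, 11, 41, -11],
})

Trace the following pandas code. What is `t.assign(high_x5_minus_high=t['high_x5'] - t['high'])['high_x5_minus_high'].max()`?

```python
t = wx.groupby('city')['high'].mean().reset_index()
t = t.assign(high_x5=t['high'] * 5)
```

46.0

group by city, mean of high:
city
Lagos     4.5
Perth     6.2
Quito    11.5
Name: high, dtype: float64
reset_index():
    city  high
0  Lagos   4.5
1  Perth   6.2
2  Quito  11.5
add column high_x5 = t['high'] * 5:
    city  high  high_x5
0  Lagos   4.5     22.5
1  Perth   6.2     31.0
2  Quito  11.5     57.5
add column high_x5_minus_high = t['high_x5'] - t['high']:
    city  high  high_x5  high_x5_minus_high
0  Lagos   4.5     22.5                18.0
1  Perth   6.2     31.0                24.8
2  Quito  11.5     57.5                46.0
Reading off the max of column 'high_x5_minus_high', we get 46.0.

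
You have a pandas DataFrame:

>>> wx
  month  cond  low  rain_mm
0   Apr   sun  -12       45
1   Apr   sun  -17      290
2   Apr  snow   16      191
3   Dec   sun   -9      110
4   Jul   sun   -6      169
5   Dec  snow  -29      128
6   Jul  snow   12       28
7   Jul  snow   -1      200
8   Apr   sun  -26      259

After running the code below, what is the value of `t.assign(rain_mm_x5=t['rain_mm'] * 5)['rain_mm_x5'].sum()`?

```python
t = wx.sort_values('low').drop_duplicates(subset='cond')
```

1935

sort by low:
  month  cond  low  rain_mm
5   Dec  snow  -29      128
8   Apr   sun  -26      259
1   Apr   sun  -17      290
0   Apr   sun  -12       45
3   Dec   sun   -9      110
4   Jul   sun   -6      169
7   Jul  snow   -1      200
6   Jul  snow   12       28
2   Apr  snow   16      191
drop duplicate cond (keep=first):
  month  cond  low  rain_mm
5   Dec  snow  -29      128
8   Apr   sun  -26      259
add column rain_mm_x5 = t['rain_mm'] * 5:
  month  cond  low  rain_mm  rain_mm_x5
5   Dec  snow  -29      128         640
8   Apr   sun  -26      259        1295
The sum of column 'rain_mm_x5' is 1935.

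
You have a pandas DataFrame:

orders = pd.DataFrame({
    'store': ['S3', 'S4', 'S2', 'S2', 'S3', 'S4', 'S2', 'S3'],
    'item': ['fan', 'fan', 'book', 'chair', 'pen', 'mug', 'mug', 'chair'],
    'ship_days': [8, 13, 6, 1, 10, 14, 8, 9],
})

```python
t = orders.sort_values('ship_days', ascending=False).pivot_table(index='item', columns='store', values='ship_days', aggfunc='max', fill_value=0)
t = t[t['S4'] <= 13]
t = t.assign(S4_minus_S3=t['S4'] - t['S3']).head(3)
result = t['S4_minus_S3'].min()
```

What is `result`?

-9

sort by ship_days descending:
  store   item  ship_days
5    S4    mug         14
1    S4    fan         13
4    S3    pen         10
7    S3  chair          9
0    S3    fan          8
6    S2    mug          8
2    S2   book          6
3    S2  chair          1
pivot: rows=item, cols=store, max(ship_days):
store  S2  S3  S4
item             
book    6   0   0
chair   1   9   0
fan     0   8  13
mug     8   0  14
pen     0  10   0
filter rows where S4 <= 13:
store  S2  S3  S4
item             
book    6   0   0
chair   1   9   0
fan     0   8  13
pen     0  10   0
add column S4_minus_S3 = t['S4'] - t['S3']:
store  S2  S3  S4  S4_minus_S3
item                          
book    6   0   0            0
chair   1   9   0           -9
fan     0   8  13            5
pen     0  10   0          -10
take first 3 rows:
store  S2  S3  S4  S4_minus_S3
item                          
book    6   0   0            0
chair   1   9   0           -9
fan     0   8  13            5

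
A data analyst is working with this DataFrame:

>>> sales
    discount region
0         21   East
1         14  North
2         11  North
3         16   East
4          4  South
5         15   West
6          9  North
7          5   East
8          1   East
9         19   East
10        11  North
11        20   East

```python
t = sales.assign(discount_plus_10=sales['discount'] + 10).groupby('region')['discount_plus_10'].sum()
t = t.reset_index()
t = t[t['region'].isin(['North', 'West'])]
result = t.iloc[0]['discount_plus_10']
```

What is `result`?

add column discount_plus_10 = sales['discount'] + 10:
    discount region  discount_plus_10
0         21   East                31
1         14  North                24
2         11  North                21
3         16   East                26
4          4  South                14
5         15   West                25
6          9  North                19
7          5   East                15
8          1   East                11
9         19   East                29
10        11  North                21
11        20   East                30
group by region, sum of discount_plus_10:
region
East     142
North     85
South     14
West      25
Name: discount_plus_10, dtype: int64
reset_index():
  region  discount_plus_10
0   East               142
1  North                85
2  South                14
3   West                25
filter rows where region in ['North', 'West']:
  region  discount_plus_10
1  North                85
3   West                25
Then the value at position 0, column 'discount_plus_10': 85

85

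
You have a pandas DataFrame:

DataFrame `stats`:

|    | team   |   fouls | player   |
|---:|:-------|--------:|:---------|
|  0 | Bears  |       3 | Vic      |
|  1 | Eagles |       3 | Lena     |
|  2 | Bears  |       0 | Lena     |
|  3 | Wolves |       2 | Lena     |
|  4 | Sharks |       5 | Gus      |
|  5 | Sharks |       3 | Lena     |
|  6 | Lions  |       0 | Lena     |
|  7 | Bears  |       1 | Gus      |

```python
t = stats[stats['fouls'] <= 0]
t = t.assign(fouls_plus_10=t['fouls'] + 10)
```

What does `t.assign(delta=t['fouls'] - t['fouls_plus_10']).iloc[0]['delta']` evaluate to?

filter rows where fouls <= 0:
    team  fouls player
2  Bears      0   Lena
6  Lions      0   Lena
add column fouls_plus_10 = t['fouls'] + 10:
    team  fouls player  fouls_plus_10
2  Bears      0   Lena             10
6  Lions      0   Lena             10
add column delta = t['fouls'] - t['fouls_plus_10']:
    team  fouls player  fouls_plus_10  delta
2  Bears      0   Lena             10    -10
6  Lions      0   Lena             10    -10
The value at position 0, column 'delta' is -10.

-10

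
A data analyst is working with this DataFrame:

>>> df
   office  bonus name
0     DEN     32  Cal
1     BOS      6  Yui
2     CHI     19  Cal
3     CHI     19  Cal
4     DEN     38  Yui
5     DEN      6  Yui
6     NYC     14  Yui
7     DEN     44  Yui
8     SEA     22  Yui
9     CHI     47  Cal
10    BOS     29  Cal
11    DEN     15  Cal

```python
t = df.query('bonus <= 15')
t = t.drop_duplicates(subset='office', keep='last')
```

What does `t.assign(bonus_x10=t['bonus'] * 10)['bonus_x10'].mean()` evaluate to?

filter rows where bonus <= 15:
   office  bonus name
1     BOS      6  Yui
5     DEN      6  Yui
6     NYC     14  Yui
11    DEN     15  Cal
drop duplicate office (keep=last):
   office  bonus name
1     BOS      6  Yui
6     NYC     14  Yui
11    DEN     15  Cal
add column bonus_x10 = t['bonus'] * 10:
   office  bonus name  bonus_x10
1     BOS      6  Yui         60
6     NYC     14  Yui        140
11    DEN     15  Cal        150

116.666666667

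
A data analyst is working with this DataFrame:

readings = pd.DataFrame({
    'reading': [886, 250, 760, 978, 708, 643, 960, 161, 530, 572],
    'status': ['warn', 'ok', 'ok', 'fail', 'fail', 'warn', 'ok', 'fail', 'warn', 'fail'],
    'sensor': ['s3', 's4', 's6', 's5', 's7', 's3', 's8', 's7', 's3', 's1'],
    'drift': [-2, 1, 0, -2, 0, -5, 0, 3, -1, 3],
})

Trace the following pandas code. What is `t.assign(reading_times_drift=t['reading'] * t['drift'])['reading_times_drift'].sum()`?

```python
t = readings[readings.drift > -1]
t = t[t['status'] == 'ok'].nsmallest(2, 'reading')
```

250

filter rows where drift > -1:
   reading status sensor  drift
1      250     ok     s4      1
2      760     ok     s6      0
4      708   fail     s7      0
6      960     ok     s8      0
7      161   fail     s7      3
9      572   fail     s1      3
filter rows where status == 'ok':
   reading status sensor  drift
1      250     ok     s4      1
2      760     ok     s6      0
6      960     ok     s8      0
take 2 rows with smallest reading:
   reading status sensor  drift
1      250     ok     s4      1
2      760     ok     s6      0
add column reading_times_drift = t['reading'] * t['drift']:
   reading status sensor  drift  reading_times_drift
1      250     ok     s4      1                  250
2      760     ok     s6      0                    0
Finally, sum of column 'reading_times_drift' = 250.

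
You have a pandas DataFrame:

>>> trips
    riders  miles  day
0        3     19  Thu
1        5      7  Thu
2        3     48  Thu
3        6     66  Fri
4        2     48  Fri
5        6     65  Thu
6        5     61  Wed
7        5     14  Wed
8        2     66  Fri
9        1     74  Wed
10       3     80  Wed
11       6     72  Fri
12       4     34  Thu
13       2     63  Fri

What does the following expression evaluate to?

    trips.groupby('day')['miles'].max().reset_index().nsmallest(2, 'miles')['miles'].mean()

68.5

group by day, max of miles:
day
Fri    72
Thu    65
Wed    80
Name: miles, dtype: int64
reset_index():
   day  miles
0  Fri     72
1  Thu     65
2  Wed     80
take 2 rows with smallest miles:
   day  miles
1  Thu     65
0  Fri     72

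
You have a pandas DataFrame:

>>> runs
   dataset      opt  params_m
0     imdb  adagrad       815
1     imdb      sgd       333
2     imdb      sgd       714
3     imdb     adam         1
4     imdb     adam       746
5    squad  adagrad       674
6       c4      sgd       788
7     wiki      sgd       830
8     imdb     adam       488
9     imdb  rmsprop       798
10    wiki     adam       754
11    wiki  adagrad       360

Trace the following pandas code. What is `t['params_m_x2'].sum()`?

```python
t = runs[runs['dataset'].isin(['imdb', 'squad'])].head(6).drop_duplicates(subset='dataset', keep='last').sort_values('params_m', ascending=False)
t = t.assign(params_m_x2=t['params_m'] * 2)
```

filter rows where dataset in ['imdb', 'squad']:
  dataset      opt  params_m
0    imdb  adagrad       815
1    imdb      sgd       333
2    imdb      sgd       714
3    imdb     adam         1
4    imdb     adam       746
5   squad  adagrad       674
8    imdb     adam       488
9    imdb  rmsprop       798
take first 6 rows:
  dataset      opt  params_m
0    imdb  adagrad       815
1    imdb      sgd       333
2    imdb      sgd       714
3    imdb     adam         1
4    imdb     adam       746
5   squad  adagrad       674
drop duplicate dataset (keep=last):
  dataset      opt  params_m
4    imdb     adam       746
5   squad  adagrad       674
sort by params_m descending:
  dataset      opt  params_m
4    imdb     adam       746
5   squad  adagrad       674
add column params_m_x2 = t['params_m'] * 2:
  dataset      opt  params_m  params_m_x2
4    imdb     adam       746         1492
5   squad  adagrad       674         1348

2840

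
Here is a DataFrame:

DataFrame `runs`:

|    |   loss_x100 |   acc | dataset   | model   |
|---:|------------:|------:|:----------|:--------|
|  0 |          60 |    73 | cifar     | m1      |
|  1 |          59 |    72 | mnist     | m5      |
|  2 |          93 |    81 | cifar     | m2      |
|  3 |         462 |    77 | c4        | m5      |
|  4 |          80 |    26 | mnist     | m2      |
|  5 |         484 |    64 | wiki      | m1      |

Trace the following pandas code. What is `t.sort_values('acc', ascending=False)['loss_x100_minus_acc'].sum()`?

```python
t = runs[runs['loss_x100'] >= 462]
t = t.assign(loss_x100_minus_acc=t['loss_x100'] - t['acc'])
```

805

filter rows where loss_x100 >= 462:
   loss_x100  acc dataset model
3        462   77      c4    m5
5        484   64    wiki    m1
add column loss_x100_minus_acc = t['loss_x100'] - t['acc']:
   loss_x100  acc dataset model  loss_x100_minus_acc
3        462   77      c4    m5                  385
5        484   64    wiki    m1                  420
sort by acc descending:
   loss_x100  acc dataset model  loss_x100_minus_acc
3        462   77      c4    m5                  385
5        484   64    wiki    m1                  420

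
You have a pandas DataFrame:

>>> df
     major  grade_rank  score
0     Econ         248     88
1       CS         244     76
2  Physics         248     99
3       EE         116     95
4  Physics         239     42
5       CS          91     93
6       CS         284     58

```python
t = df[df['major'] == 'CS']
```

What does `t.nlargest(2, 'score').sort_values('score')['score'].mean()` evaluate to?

84.5

filter rows where major == 'CS':
  major  grade_rank  score
1    CS         244     76
5    CS          91     93
6    CS         284     58
take 2 rows with largest score:
  major  grade_rank  score
5    CS          91     93
1    CS         244     76
sort by score:
  major  grade_rank  score
1    CS         244     76
5    CS          91     93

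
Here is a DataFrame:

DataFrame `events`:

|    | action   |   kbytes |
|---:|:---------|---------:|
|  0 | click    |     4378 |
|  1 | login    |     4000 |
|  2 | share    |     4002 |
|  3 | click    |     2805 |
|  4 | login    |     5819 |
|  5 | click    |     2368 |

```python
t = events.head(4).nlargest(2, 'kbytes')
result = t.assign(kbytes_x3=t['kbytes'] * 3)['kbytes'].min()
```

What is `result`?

4002

take first 4 rows:
  action  kbytes
0  click    4378
1  login    4000
2  share    4002
3  click    2805
take 2 rows with largest kbytes:
  action  kbytes
0  click    4378
2  share    4002
add column kbytes_x3 = t['kbytes'] * 3:
  action  kbytes  kbytes_x3
0  click    4378      13134
2  share    4002      12006
Then the min of column 'kbytes': 4002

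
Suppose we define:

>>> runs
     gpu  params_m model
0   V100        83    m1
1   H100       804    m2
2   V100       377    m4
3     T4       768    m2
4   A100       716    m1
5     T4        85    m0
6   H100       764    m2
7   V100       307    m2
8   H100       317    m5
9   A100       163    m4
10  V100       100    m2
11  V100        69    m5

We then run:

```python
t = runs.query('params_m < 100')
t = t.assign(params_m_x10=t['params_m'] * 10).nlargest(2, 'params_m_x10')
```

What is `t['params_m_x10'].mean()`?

filter rows where params_m < 100:
     gpu  params_m model
0   V100        83    m1
5     T4        85    m0
11  V100        69    m5
add column params_m_x10 = t['params_m'] * 10:
     gpu  params_m model  params_m_x10
0   V100        83    m1           830
5     T4        85    m0           850
11  V100        69    m5           690
take 2 rows with largest params_m_x10:
    gpu  params_m model  params_m_x10
5    T4        85    m0           850
0  V100        83    m1           830
Then the mean of column 'params_m_x10': 840.0

840.0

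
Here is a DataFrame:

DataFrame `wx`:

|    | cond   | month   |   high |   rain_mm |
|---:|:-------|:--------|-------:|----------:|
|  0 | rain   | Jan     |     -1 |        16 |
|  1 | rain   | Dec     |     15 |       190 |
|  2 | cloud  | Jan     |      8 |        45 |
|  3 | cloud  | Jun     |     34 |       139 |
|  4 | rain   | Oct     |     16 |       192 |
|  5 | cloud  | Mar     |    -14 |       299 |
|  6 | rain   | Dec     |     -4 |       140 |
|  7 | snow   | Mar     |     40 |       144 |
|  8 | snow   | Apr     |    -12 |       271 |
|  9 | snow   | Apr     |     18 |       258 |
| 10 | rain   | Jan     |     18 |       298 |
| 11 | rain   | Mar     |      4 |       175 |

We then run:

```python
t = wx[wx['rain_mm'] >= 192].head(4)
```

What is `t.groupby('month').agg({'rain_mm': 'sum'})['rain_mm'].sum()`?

1020

filter rows where rain_mm >= 192:
     cond month  high  rain_mm
4    rain   Oct    16      192
5   cloud   Mar   -14      299
8    snow   Apr   -12      271
9    snow   Apr    18      258
10   rain   Jan    18      298
take first 4 rows:
    cond month  high  rain_mm
4   rain   Oct    16      192
5  cloud   Mar   -14      299
8   snow   Apr   -12      271
9   snow   Apr    18      258
group by month, sum of rain_mm:
       rain_mm
month         
Apr        529
Mar        299
Oct        192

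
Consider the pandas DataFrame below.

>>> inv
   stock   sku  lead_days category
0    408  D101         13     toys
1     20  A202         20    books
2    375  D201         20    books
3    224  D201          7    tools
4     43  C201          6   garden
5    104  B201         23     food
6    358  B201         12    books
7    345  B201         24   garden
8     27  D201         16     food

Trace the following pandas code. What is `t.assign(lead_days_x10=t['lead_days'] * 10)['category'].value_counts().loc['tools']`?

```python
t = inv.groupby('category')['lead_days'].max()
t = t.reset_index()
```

group by category, max of lead_days:
category
books     20
food      23
garden    24
tools      7
toys      13
Name: lead_days, dtype: int64
reset_index():
  category  lead_days
0    books         20
1     food         23
2   garden         24
3    tools          7
4     toys         13
add column lead_days_x10 = t['lead_days'] * 10:
  category  lead_days  lead_days_x10
0    books         20            200
1     food         23            230
2   garden         24            240
3    tools          7             70
4     toys         13            130
value_counts of category:
category
books     1
food      1
garden    1
tools     1
toys      1
Name: count, dtype: int64
Hence 1.

1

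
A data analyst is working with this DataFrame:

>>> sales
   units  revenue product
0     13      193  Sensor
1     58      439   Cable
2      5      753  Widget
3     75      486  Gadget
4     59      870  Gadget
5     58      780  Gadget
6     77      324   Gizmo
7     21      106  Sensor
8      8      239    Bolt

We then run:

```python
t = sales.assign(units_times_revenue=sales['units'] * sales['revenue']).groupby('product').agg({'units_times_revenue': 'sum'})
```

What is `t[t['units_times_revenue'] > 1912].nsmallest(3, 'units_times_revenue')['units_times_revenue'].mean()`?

add column units_times_revenue = sales['units'] * sales['revenue']:
   units  revenue product  units_times_revenue
0     13      193  Sensor                 2509
1     58      439   Cable                25462
2      5      753  Widget                 3765
3     75      486  Gadget                36450
4     59      870  Gadget                51330
5     58      780  Gadget                45240
6     77      324   Gizmo                24948
7     21      106  Sensor                 2226
8      8      239    Bolt                 1912
group by product, sum of units_times_revenue:
         units_times_revenue
product                     
Bolt                    1912
Cable                  25462
Gadget                133020
Gizmo                  24948
Sensor                  4735
Widget                  3765
filter rows where units_times_revenue > 1912:
         units_times_revenue
product                     
Cable                  25462
Gadget                133020
Gizmo                  24948
Sensor                  4735
Widget                  3765
take 3 rows with smallest units_times_revenue:
         units_times_revenue
product                     
Widget                  3765
Sensor                  4735
Gizmo                  24948

11149.3333333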